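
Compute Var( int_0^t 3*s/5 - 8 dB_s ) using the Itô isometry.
Var = t*(3*t^2 - 120*t + 1600)/25

The Itô integral of a deterministic integrand f(s) has mean 0 because each increment f(s) * (B_{s+ds} - B_s) has mean 0. By the Itô isometry:
  Var( int_0^t f(s) dB_s ) = E[ (int_0^t f(s) dB_s)^2 ] = int_0^t f(s)^2 ds.
Here f(s) = 3*s/5 - 8, so f(s)^2 = (3*s - 40)^2/25. Integrate:
  int_0^t ((3*s - 40)^2/25) ds = t*(3*t^2 - 120*t + 1600)/25.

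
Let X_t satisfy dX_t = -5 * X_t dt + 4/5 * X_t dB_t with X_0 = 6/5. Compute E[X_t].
E[X_t] = 6*exp(-5*t)/5

For GBM dX = mu X dt + sigma X dB with X_0 = x_0, apply Itô to Y = log X: dY = (mu - sigma^2/2) dt + sigma dB, so Y_t = log(x_0) + (mu - sigma^2/2) t + sigma B_t and hence X_t = x_0 * exp((mu - sigma^2/2) t + sigma B_t).
With mu = -5, sigma = 4/5, x_0 = 6/5, this gives:
  X_t = 6/5 * exp((-133/25) * t + (4/5) * B_t).
Since sigma*B_t ~ Normal(0, sigma^2 t), E[exp(sigma*B_t)] = exp(sigma^2 t / 2); so E[X_t] = x_0 * exp((mu - sigma^2/2) t) * exp(sigma^2 t / 2) = x_0 * exp(mu t) = 6*exp(-5*t)/5.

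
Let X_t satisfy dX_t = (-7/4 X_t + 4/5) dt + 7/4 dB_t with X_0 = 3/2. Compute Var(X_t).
Var(X_t) = 7/8 - 7*exp(-7*t/2)/8

The variance V(t) = Var(X_t) satisfies V'(t) = 2 a V(t) + c^2 with V(0) = 0 (drift coefficient is linear in X, diffusion is constant). With a = -7/4, c = 7/4, the solution is
  V(t) = (c^2 / (2 a)) * (exp(2 a t) - 1)
       = ((7/4)^2 / (2*(-7/4))) * (exp((-7/2) t) - 1)
       = 7/8 - 7*exp(-7*t/2)/8.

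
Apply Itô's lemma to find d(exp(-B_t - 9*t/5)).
d(exp(-B_t - 9*t/5)) = (-13*exp(-B_t - 9*t/5)/10) dt + (-exp(-B_t - 9*t/5)) dB_t

Itô's formula for f(t, x): d f(t, B_t) = (f_t + (1/2) f_xx) dt + f_x dB_t. Compute partials of f(t, x) = exp(-9*t/5 - x):
  f_t(t,x)  = -9*exp(-9*t/5 - x)/5
  f_x(t,x)  = -exp(-9*t/5 - x)
  f_xx(t,x) = exp(-9*t/5 - x)
Assemble drift = f_t + (1/2) f_xx = -13*exp(-9*t/5 - x)/10 and diffusion = f_x = -exp(-9*t/5 - x). Substituting x = B_t:
  d(exp(-B_t - 9*t/5)) = (-13*exp(-B_t - 9*t/5)/10) dt + (-exp(-B_t - 9*t/5)) dB_t.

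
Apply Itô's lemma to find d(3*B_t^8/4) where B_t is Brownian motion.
d(3*B_t^8/4) = (21*B_t^6) dt + (6*B_t^7) dB_t

Itô's formula for f(B_t) gives d f(B_t) = f'(B_t) dB_t + (1/2) f''(B_t) dt. Compute derivatives of f(x) = 3*x^8/4:
  f'(x)  = 6*x^7
  f''(x) = 42*x^6
Substitute x = B_t and multiply the f'' term by 1/2:
  drift     = (1/2) * (42*x^6) evaluated at B_t = 21*B_t^6
  diffusion = (6*x^7) evaluated at B_t = 6*B_t^7
Therefore d(3*B_t^8/4) = (21*B_t^6) dt + (6*B_t^7) dB_t.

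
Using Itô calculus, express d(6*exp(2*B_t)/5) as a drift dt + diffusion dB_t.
d(6*exp(2*B_t)/5) = (12*exp(2*B_t)/5) dt + (12*exp(2*B_t)/5) dB_t

Itô's formula for f(B_t) gives d f(B_t) = f'(B_t) dB_t + (1/2) f''(B_t) dt. Compute derivatives of f(x) = 6*exp(2*x)/5:
  f'(x)  = 12*exp(2*x)/5
  f''(x) = 24*exp(2*x)/5
Substitute x = B_t and multiply the f'' term by 1/2:
  drift     = (1/2) * (24*exp(2*x)/5) evaluated at B_t = 12*exp(2*B_t)/5
  diffusion = (12*exp(2*x)/5) evaluated at B_t = 12*exp(2*B_t)/5
Therefore d(6*exp(2*B_t)/5) = (12*exp(2*B_t)/5) dt + (12*exp(2*B_t)/5) dB_t.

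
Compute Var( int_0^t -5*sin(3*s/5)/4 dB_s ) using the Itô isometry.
Var = 25*t/32 - 125*sin(6*t/5)/192

The Itô integral of a deterministic integrand f(s) has mean 0 because each increment f(s) * (B_{s+ds} - B_s) has mean 0. By the Itô isometry:
  Var( int_0^t f(s) dB_s ) = E[ (int_0^t f(s) dB_s)^2 ] = int_0^t f(s)^2 ds.
Here f(s) = -5*sin(3*s/5)/4, so f(s)^2 = 25*sin(3*s/5)^2/16. Integrate:
  int_0^t (25*sin(3*s/5)^2/16) ds = 25*t/32 - 125*sin(6*t/5)/192.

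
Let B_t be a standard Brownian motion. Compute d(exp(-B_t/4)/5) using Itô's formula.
d(exp(-B_t/4)/5) = (exp(-B_t/4)/160) dt + (-exp(-B_t/4)/20) dB_t

Itô's formula for f(B_t) gives d f(B_t) = f'(B_t) dB_t + (1/2) f''(B_t) dt. Compute derivatives of f(x) = exp(-x/4)/5:
  f'(x)  = -exp(-x/4)/20
  f''(x) = exp(-x/4)/80
Substitute x = B_t and multiply the f'' term by 1/2:
  drift     = (1/2) * (exp(-x/4)/80) evaluated at B_t = exp(-B_t/4)/160
  diffusion = (-exp(-x/4)/20) evaluated at B_t = -exp(-B_t/4)/20
Therefore d(exp(-B_t/4)/5) = (exp(-B_t/4)/160) dt + (-exp(-B_t/4)/20) dB_t.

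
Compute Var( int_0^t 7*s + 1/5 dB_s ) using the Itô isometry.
Var = t*(1225*t^2 + 105*t + 3)/75

The Itô integral of a deterministic integrand f(s) has mean 0 because each increment f(s) * (B_{s+ds} - B_s) has mean 0. By the Itô isometry:
  Var( int_0^t f(s) dB_s ) = E[ (int_0^t f(s) dB_s)^2 ] = int_0^t f(s)^2 ds.
Here f(s) = 7*s + 1/5, so f(s)^2 = (35*s + 1)^2/25. Integrate:
  int_0^t ((35*s + 1)^2/25) ds = t*(1225*t^2 + 105*t + 3)/75.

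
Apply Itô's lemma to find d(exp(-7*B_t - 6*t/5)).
d(exp(-7*B_t - 6*t/5)) = (233*exp(-7*B_t - 6*t/5)/10) dt + (-7*exp(-7*B_t - 6*t/5)) dB_t

Itô's formula for f(t, x): d f(t, B_t) = (f_t + (1/2) f_xx) dt + f_x dB_t. Compute partials of f(t, x) = exp(-6*t/5 - 7*x):
  f_t(t,x)  = -6*exp(-6*t/5 - 7*x)/5
  f_x(t,x)  = -7*exp(-6*t/5 - 7*x)
  f_xx(t,x) = 49*exp(-6*t/5 - 7*x)
Assemble drift = f_t + (1/2) f_xx = 233*exp(-6*t/5 - 7*x)/10 and diffusion = f_x = -7*exp(-6*t/5 - 7*x). Substituting x = B_t:
  d(exp(-7*B_t - 6*t/5)) = (233*exp(-7*B_t - 6*t/5)/10) dt + (-7*exp(-7*B_t - 6*t/5)) dB_t.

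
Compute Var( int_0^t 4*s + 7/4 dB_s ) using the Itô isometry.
Var = t*(256*t^2 + 336*t + 147)/48

The Itô integral of a deterministic integrand f(s) has mean 0 because each increment f(s) * (B_{s+ds} - B_s) has mean 0. By the Itô isometry:
  Var( int_0^t f(s) dB_s ) = E[ (int_0^t f(s) dB_s)^2 ] = int_0^t f(s)^2 ds.
Here f(s) = 4*s + 7/4, so f(s)^2 = (16*s + 7)^2/16. Integrate:
  int_0^t ((16*s + 7)^2/16) ds = t*(256*t^2 + 336*t + 147)/48.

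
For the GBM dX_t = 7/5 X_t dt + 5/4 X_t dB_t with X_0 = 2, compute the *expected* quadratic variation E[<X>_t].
E[<X>_t] = 500*exp(349*t/80)/349 - 500/349

<X>_t = int_0^t ((5/4) * X_s)^2 ds. Taking expectation inside the integral: E[<X>_t] = (5/4)^2 * int_0^t E[X_s^2] ds. For GBM, E[X_s^2] = x_0^2 * exp((2 mu + sigma^2) s). Integrating:
  E[<X>_t] = (5/4)^2 * 2^2 * (exp((2*(7/5) + (5/4)^2) t) - 1) / (2*(7/5) + (5/4)^2)
           = (5/4)^2 * 2^2 * (exp((349/80) t) - 1) / (349/80) = 500*exp(349*t/80)/349 - 500/349.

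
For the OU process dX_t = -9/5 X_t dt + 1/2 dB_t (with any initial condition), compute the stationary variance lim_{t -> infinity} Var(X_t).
lim Var(X_t) = 5/72

The OU SDE dX = -theta X dt + sigma dB admits the integrating factor exp(theta t): d(exp(theta t) X_t) = sigma exp(theta t) dB_t. Integrating from 0 to t gives X_t = x_0 * exp(-theta t) + sigma * int_0^t exp(-theta (t-s)) dB_s for any initial x_0. The Itô integral has variance (by the Itô isometry) sigma^2 * int_0^t exp(-2 theta (t - s)) ds = sigma^2 * (1 - exp(-2 theta t)) / (2 theta), independent of x_0.
With theta = 9/5, sigma = 1/2:
  Var(X_t) = (1/2)^2 * (1 - exp(-2*9/5 t)) / (2 * 9/5) = 5/72 - 5*exp(-18*t/5)/72.
As t -> infinity, exp(-2*9/5 t) -> 0, so the stationary variance is sigma^2 / (2 theta) = 5/72.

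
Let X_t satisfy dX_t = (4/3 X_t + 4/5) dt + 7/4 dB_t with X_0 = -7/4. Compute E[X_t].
E[X_t] = -23*exp(4*t/3)/20 - 3/5

Taking expectations and using E[dB_t] = 0, the mean m(t) = E[X_t] satisfies the ODE m'(t) = a m(t) + b with m(0) = x_0. With a = 4/3, b = 4/5, x_0 = -7/4, the solution is
  m(t) = x_0 * exp(a t) + (b/a) * (exp(a t) - 1)
       = (-7/4) * exp((4/3) t) + ((4/5)/(4/3)) * (exp((4/3) t) - 1)
       = -23*exp(4*t/3)/20 - 3/5.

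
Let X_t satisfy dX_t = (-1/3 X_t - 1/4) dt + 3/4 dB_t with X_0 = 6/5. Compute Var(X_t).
Var(X_t) = 27/32 - 27*exp(-2*t/3)/32

The variance V(t) = Var(X_t) satisfies V'(t) = 2 a V(t) + c^2 with V(0) = 0 (drift coefficient is linear in X, diffusion is constant). With a = -1/3, c = 3/4, the solution is
  V(t) = (c^2 / (2 a)) * (exp(2 a t) - 1)
       = ((3/4)^2 / (2*(-1/3))) * (exp((-2/3) t) - 1)
       = 27/32 - 27*exp(-2*t/3)/32.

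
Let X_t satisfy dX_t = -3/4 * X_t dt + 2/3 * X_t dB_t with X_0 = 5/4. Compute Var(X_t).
Var(X_t) = (25*exp(4*t/9) - 25)*exp(-3*t/2)/16

For GBM dX = mu X dt + sigma X dB with X_0 = x_0, apply Itô to Y = log X: dY = (mu - sigma^2/2) dt + sigma dB, so Y_t = log(x_0) + (mu - sigma^2/2) t + sigma B_t and hence X_t = x_0 * exp((mu - sigma^2/2) t + sigma B_t).
With mu = -3/4, sigma = 2/3, x_0 = 5/4, this gives:
  X_t = 5/4 * exp((-35/36) * t + (2/3) * B_t).
Since sigma*B_t ~ Normal(0, sigma^2 t), E[exp(sigma*B_t)] = exp(sigma^2 t / 2); so E[X_t] = x_0 * exp((mu - sigma^2/2) t) * exp(sigma^2 t / 2) = x_0 * exp(mu t) = 5*exp(-3*t/4)/4.
Var(X_t) = E[X_t^2] - (E[X_t])^2 = x_0^2 * exp(2 mu t) * (exp(sigma^2 t) - 1) = (25*exp(4*t/9) - 25)*exp(-3*t/2)/16.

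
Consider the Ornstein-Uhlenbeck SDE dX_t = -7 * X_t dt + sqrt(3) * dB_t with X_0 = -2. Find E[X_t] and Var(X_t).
E[X_t] = -2*exp(-7*t); Var(X_t) = 3/14 - 3*exp(-14*t)/14

The OU SDE dX = -theta X dt + sigma dB admits the integrating factor exp(theta t): d(exp(theta t) X_t) = sigma exp(theta t) dB_t. Integrating from 0 to t:
  X_t = x_0 * exp(-theta t) + sigma * int_0^t exp(-theta (t-s)) dB_s.
The Itô integral has mean 0 and (by the Itô isometry) variance sigma^2 * int_0^t exp(-2 theta (t - s)) ds = sigma^2 * (1 - exp(-2 theta t)) / (2 theta).
With theta = 7, sigma = sqrt(3), x_0 = -2:
  E[X_t] = -2 * exp(-7 t) = -2*exp(-7*t)
  Var(X_t) = (sqrt(3))^2 * (1 - exp(-2*7 t)) / (2 * 7) = 3/14 - 3*exp(-14*t)/14.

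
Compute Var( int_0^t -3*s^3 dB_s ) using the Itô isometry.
Var = 9*t^7/7

The Itô integral of a deterministic integrand f(s) has mean 0 because each increment f(s) * (B_{s+ds} - B_s) has mean 0. By the Itô isometry:
  Var( int_0^t f(s) dB_s ) = E[ (int_0^t f(s) dB_s)^2 ] = int_0^t f(s)^2 ds.
Here f(s) = -3*s^3, so f(s)^2 = 9*s^6. Integrate:
  int_0^t (9*s^6) ds = 9*t^7/7.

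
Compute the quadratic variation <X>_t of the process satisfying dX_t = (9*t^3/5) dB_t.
<X>_t = 81*t^7/175

For an Itô process dX_t = a(t) dt + b(t) dB_t, the quadratic variation is <X>_t = int_0^t b(s)^2 ds (the drift term does not contribute). Here b(s) = 9*s^3/5, so
  b(s)^2 = 81*s^6/25.
Integrating from 0 to t:
  <X>_t = int_0^t (81*s^6/25) ds = 81*t^7/175.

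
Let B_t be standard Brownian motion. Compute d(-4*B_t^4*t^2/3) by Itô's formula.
d(-4*B_t^4*t^2/3) = (8*B_t^2*t*(-B_t^2 - 3*t)/3) dt + (-16*B_t^3*t^2/3) dB_t

Itô's formula for f(t, x): d f(t, B_t) = (f_t + (1/2) f_xx) dt + f_x dB_t. Compute partials of f(t, x) = -4*t^2*x^4/3:
  f_t(t,x)  = -8*t*x^4/3
  f_x(t,x)  = -16*t^2*x^3/3
  f_xx(t,x) = -16*t^2*x^2
Assemble drift = f_t + (1/2) f_xx = 8*t*x^2*(-3*t - x^2)/3 and diffusion = f_x = -16*t^2*x^3/3. Substituting x = B_t:
  d(-4*B_t^4*t^2/3) = (8*B_t^2*t*(-B_t^2 - 3*t)/3) dt + (-16*B_t^3*t^2/3) dB_t.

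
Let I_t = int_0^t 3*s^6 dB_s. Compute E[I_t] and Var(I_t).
E[I_t] = 0; Var(I_t) = 9*t^13/13

The Itô integral of a deterministic integrand f(s) has mean 0 because each increment f(s) * (B_{s+ds} - B_s) has mean 0. By the Itô isometry:
  Var( int_0^t f(s) dB_s ) = E[ (int_0^t f(s) dB_s)^2 ] = int_0^t f(s)^2 ds.
Here f(s) = 3*s^6, so f(s)^2 = 9*s^12. Integrate:
  int_0^t (9*s^12) ds = 9*t^13/13.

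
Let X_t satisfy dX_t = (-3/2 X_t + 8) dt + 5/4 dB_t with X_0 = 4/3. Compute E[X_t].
E[X_t] = 16/3 - 4*exp(-3*t/2)

Taking expectations and using E[dB_t] = 0, the mean m(t) = E[X_t] satisfies the ODE m'(t) = a m(t) + b with m(0) = x_0. With a = -3/2, b = 8, x_0 = 4/3, the solution is
  m(t) = x_0 * exp(a t) + (b/a) * (exp(a t) - 1)
       = (4/3) * exp((-3/2) t) + (8/(-3/2)) * (exp((-3/2) t) - 1)
       = 16/3 - 4*exp(-3*t/2).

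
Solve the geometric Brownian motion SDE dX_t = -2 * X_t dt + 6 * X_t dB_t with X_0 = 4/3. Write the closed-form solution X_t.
X_t = 4/3 * exp((-20) * t + (6) * B_t)

For GBM dX = mu X dt + sigma X dB with X_0 = x_0, apply Itô to Y = log X: dY = (mu - sigma^2/2) dt + sigma dB, so Y_t = log(x_0) + (mu - sigma^2/2) t + sigma B_t and hence X_t = x_0 * exp((mu - sigma^2/2) t + sigma B_t).
With mu = -2, sigma = 6, x_0 = 4/3, this gives:
  X_t = 4/3 * exp((-20) * t + (6) * B_t).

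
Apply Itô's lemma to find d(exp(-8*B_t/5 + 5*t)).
d(exp(-8*B_t/5 + 5*t)) = (157*exp(-8*B_t/5 + 5*t)/25) dt + (-8*exp(-8*B_t/5 + 5*t)/5) dB_t

Itô's formula for f(t, x): d f(t, B_t) = (f_t + (1/2) f_xx) dt + f_x dB_t. Compute partials of f(t, x) = exp(5*t - 8*x/5):
  f_t(t,x)  = 5*exp(5*t - 8*x/5)
  f_x(t,x)  = -8*exp(5*t - 8*x/5)/5
  f_xx(t,x) = 64*exp(5*t - 8*x/5)/25
Assemble drift = f_t + (1/2) f_xx = 157*exp(5*t - 8*x/5)/25 and diffusion = f_x = -8*exp(5*t - 8*x/5)/5. Substituting x = B_t:
  d(exp(-8*B_t/5 + 5*t)) = (157*exp(-8*B_t/5 + 5*t)/25) dt + (-8*exp(-8*B_t/5 + 5*t)/5) dB_t.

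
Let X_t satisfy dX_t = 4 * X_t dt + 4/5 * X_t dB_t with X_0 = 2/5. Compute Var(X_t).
Var(X_t) = 4*(exp(16*t/25) - 1)*exp(8*t)/25

For GBM dX = mu X dt + sigma X dB with X_0 = x_0, apply Itô to Y = log X: dY = (mu - sigma^2/2) dt + sigma dB, so Y_t = log(x_0) + (mu - sigma^2/2) t + sigma B_t and hence X_t = x_0 * exp((mu - sigma^2/2) t + sigma B_t).
With mu = 4, sigma = 4/5, x_0 = 2/5, this gives:
  X_t = 2/5 * exp((92/25) * t + (4/5) * B_t).
Since sigma*B_t ~ Normal(0, sigma^2 t), E[exp(sigma*B_t)] = exp(sigma^2 t / 2); so E[X_t] = x_0 * exp((mu - sigma^2/2) t) * exp(sigma^2 t / 2) = x_0 * exp(mu t) = 2*exp(4*t)/5.
Var(X_t) = E[X_t^2] - (E[X_t])^2 = x_0^2 * exp(2 mu t) * (exp(sigma^2 t) - 1) = 4*(exp(16*t/25) - 1)*exp(8*t)/25.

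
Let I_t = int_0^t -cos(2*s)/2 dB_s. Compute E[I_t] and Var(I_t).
E[I_t] = 0; Var(I_t) = t/8 + sin(4*t)/32

The Itô integral of a deterministic integrand f(s) has mean 0 because each increment f(s) * (B_{s+ds} - B_s) has mean 0. By the Itô isometry:
  Var( int_0^t f(s) dB_s ) = E[ (int_0^t f(s) dB_s)^2 ] = int_0^t f(s)^2 ds.
Here f(s) = -cos(2*s)/2, so f(s)^2 = cos(2*s)^2/4. Integrate:
  int_0^t (cos(2*s)^2/4) ds = t/8 + sin(4*t)/32.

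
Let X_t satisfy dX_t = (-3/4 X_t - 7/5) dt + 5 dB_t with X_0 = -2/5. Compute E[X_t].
E[X_t] = -28/15 + 22*exp(-3*t/4)/15

Taking expectations and using E[dB_t] = 0, the mean m(t) = E[X_t] satisfies the ODE m'(t) = a m(t) + b with m(0) = x_0. With a = -3/4, b = -7/5, x_0 = -2/5, the solution is
  m(t) = x_0 * exp(a t) + (b/a) * (exp(a t) - 1)
       = (-2/5) * exp((-3/4) t) + ((-7/5)/(-3/4)) * (exp((-3/4) t) - 1)
       = -28/15 + 22*exp(-3*t/4)/15.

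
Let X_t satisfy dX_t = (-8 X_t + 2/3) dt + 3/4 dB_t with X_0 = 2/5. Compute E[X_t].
E[X_t] = 1/12 + 19*exp(-8*t)/60

Taking expectations and using E[dB_t] = 0, the mean m(t) = E[X_t] satisfies the ODE m'(t) = a m(t) + b with m(0) = x_0. With a = -8, b = 2/3, x_0 = 2/5, the solution is
  m(t) = x_0 * exp(a t) + (b/a) * (exp(a t) - 1)
       = (2/5) * exp((-8) t) + ((2/3)/(-8)) * (exp((-8) t) - 1)
       = 1/12 + 19*exp(-8*t)/60.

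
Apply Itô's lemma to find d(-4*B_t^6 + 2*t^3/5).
d(-4*B_t^6 + 2*t^3/5) = (-60*B_t^4 + 6*t^2/5) dt + (-24*B_t^5) dB_t

Itô's formula for f(t, x): d f(t, B_t) = (f_t + (1/2) f_xx) dt + f_x dB_t. Compute partials of f(t, x) = 2*t^3/5 - 4*x^6:
  f_t(t,x)  = 6*t^2/5
  f_x(t,x)  = -24*x^5
  f_xx(t,x) = -120*x^4
Assemble drift = f_t + (1/2) f_xx = 6*t^2/5 - 60*x^4 and diffusion = f_x = -24*x^5. Substituting x = B_t:
  d(-4*B_t^6 + 2*t^3/5) = (-60*B_t^4 + 6*t^2/5) dt + (-24*B_t^5) dB_t.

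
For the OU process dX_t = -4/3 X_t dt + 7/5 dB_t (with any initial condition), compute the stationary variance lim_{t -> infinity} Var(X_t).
lim Var(X_t) = 147/200

The OU SDE dX = -theta X dt + sigma dB admits the integrating factor exp(theta t): d(exp(theta t) X_t) = sigma exp(theta t) dB_t. Integrating from 0 to t gives X_t = x_0 * exp(-theta t) + sigma * int_0^t exp(-theta (t-s)) dB_s for any initial x_0. The Itô integral has variance (by the Itô isometry) sigma^2 * int_0^t exp(-2 theta (t - s)) ds = sigma^2 * (1 - exp(-2 theta t)) / (2 theta), independent of x_0.
With theta = 4/3, sigma = 7/5:
  Var(X_t) = (7/5)^2 * (1 - exp(-2*4/3 t)) / (2 * 4/3) = 147/200 - 147*exp(-8*t/3)/200.
As t -> infinity, exp(-2*4/3 t) -> 0, so the stationary variance is sigma^2 / (2 theta) = 147/200.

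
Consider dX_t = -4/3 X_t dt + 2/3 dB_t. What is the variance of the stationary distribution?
lim Var(X_t) = 1/6

The OU SDE dX = -theta X dt + sigma dB admits the integrating factor exp(theta t): d(exp(theta t) X_t) = sigma exp(theta t) dB_t. Integrating from 0 to t gives X_t = x_0 * exp(-theta t) + sigma * int_0^t exp(-theta (t-s)) dB_s for any initial x_0. The Itô integral has variance (by the Itô isometry) sigma^2 * int_0^t exp(-2 theta (t - s)) ds = sigma^2 * (1 - exp(-2 theta t)) / (2 theta), independent of x_0.
With theta = 4/3, sigma = 2/3:
  Var(X_t) = (2/3)^2 * (1 - exp(-2*4/3 t)) / (2 * 4/3) = 1/6 - exp(-8*t/3)/6.
As t -> infinity, exp(-2*4/3 t) -> 0, so the stationary variance is sigma^2 / (2 theta) = 1/6.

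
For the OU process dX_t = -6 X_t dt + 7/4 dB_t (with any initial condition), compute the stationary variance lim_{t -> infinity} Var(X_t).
lim Var(X_t) = 49/192

The OU SDE dX = -theta X dt + sigma dB admits the integrating factor exp(theta t): d(exp(theta t) X_t) = sigma exp(theta t) dB_t. Integrating from 0 to t gives X_t = x_0 * exp(-theta t) + sigma * int_0^t exp(-theta (t-s)) dB_s for any initial x_0. The Itô integral has variance (by the Itô isometry) sigma^2 * int_0^t exp(-2 theta (t - s)) ds = sigma^2 * (1 - exp(-2 theta t)) / (2 theta), independent of x_0.
With theta = 6, sigma = 7/4:
  Var(X_t) = (7/4)^2 * (1 - exp(-2*6 t)) / (2 * 6) = 49/192 - 49*exp(-12*t)/192.
As t -> infinity, exp(-2*6 t) -> 0, so the stationary variance is sigma^2 / (2 theta) = 49/192.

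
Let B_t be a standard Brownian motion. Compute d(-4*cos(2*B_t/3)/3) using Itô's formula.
d(-4*cos(2*B_t/3)/3) = (8*cos(2*B_t/3)/27) dt + (8*sin(2*B_t/3)/9) dB_t

Itô's formula for f(B_t) gives d f(B_t) = f'(B_t) dB_t + (1/2) f''(B_t) dt. Compute derivatives of f(x) = -4*cos(2*x/3)/3:
  f'(x)  = 8*sin(2*x/3)/9
  f''(x) = 16*cos(2*x/3)/27
Substitute x = B_t and multiply the f'' term by 1/2:
  drift     = (1/2) * (16*cos(2*x/3)/27) evaluated at B_t = 8*cos(2*B_t/3)/27
  diffusion = (8*sin(2*x/3)/9) evaluated at B_t = 8*sin(2*B_t/3)/9
Therefore d(-4*cos(2*B_t/3)/3) = (8*cos(2*B_t/3)/27) dt + (8*sin(2*B_t/3)/9) dB_t.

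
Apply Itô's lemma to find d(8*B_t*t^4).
d(8*B_t*t^4) = (32*B_t*t^3) dt + (8*t^4) dB_t

Itô's formula for f(t, x): d f(t, B_t) = (f_t + (1/2) f_xx) dt + f_x dB_t. Compute partials of f(t, x) = 8*t^4*x:
  f_t(t,x)  = 32*t^3*x
  f_x(t,x)  = 8*t^4
  f_xx(t,x) = 0
Assemble drift = f_t + (1/2) f_xx = 32*t^3*x and diffusion = f_x = 8*t^4. Substituting x = B_t:
  d(8*B_t*t^4) = (32*B_t*t^3) dt + (8*t^4) dB_t.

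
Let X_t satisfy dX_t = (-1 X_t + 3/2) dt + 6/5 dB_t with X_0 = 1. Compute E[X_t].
E[X_t] = 3/2 - exp(-t)/2

Taking expectations and using E[dB_t] = 0, the mean m(t) = E[X_t] satisfies the ODE m'(t) = a m(t) + b with m(0) = x_0. With a = -1, b = 3/2, x_0 = 1, the solution is
  m(t) = x_0 * exp(a t) + (b/a) * (exp(a t) - 1)
       = 1 * exp((-1) t) + ((3/2)/(-1)) * (exp((-1) t) - 1)
       = 3/2 - exp(-t)/2.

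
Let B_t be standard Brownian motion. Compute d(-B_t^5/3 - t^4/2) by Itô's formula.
d(-B_t^5/3 - t^4/2) = (-10*B_t^3/3 - 2*t^3) dt + (-5*B_t^4/3) dB_t

Itô's formula for f(t, x): d f(t, B_t) = (f_t + (1/2) f_xx) dt + f_x dB_t. Compute partials of f(t, x) = -t^4/2 - x^5/3:
  f_t(t,x)  = -2*t^3
  f_x(t,x)  = -5*x^4/3
  f_xx(t,x) = -20*x^3/3
Assemble drift = f_t + (1/2) f_xx = -2*t^3 - 10*x^3/3 and diffusion = f_x = -5*x^4/3. Substituting x = B_t:
  d(-B_t^5/3 - t^4/2) = (-10*B_t^3/3 - 2*t^3) dt + (-5*B_t^4/3) dB_t.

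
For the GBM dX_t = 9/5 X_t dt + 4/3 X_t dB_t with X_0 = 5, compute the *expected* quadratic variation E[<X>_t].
E[<X>_t] = 1000*exp(242*t/45)/121 - 1000/121

<X>_t = int_0^t ((4/3) * X_s)^2 ds. Taking expectation inside the integral: E[<X>_t] = (4/3)^2 * int_0^t E[X_s^2] ds. For GBM, E[X_s^2] = x_0^2 * exp((2 mu + sigma^2) s). Integrating:
  E[<X>_t] = (4/3)^2 * 5^2 * (exp((2*(9/5) + (4/3)^2) t) - 1) / (2*(9/5) + (4/3)^2)
           = (4/3)^2 * 5^2 * (exp((242/45) t) - 1) / (242/45) = 1000*exp(242*t/45)/121 - 1000/121.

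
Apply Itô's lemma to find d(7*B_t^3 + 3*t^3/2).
d(7*B_t^3 + 3*t^3/2) = (21*B_t + 9*t^2/2) dt + (21*B_t^2) dB_t

Itô's formula for f(t, x): d f(t, B_t) = (f_t + (1/2) f_xx) dt + f_x dB_t. Compute partials of f(t, x) = 3*t^3/2 + 7*x^3:
  f_t(t,x)  = 9*t^2/2
  f_x(t,x)  = 21*x^2
  f_xx(t,x) = 42*x
Assemble drift = f_t + (1/2) f_xx = 9*t^2/2 + 21*x and diffusion = f_x = 21*x^2. Substituting x = B_t:
  d(7*B_t^3 + 3*t^3/2) = (21*B_t + 9*t^2/2) dt + (21*B_t^2) dB_t.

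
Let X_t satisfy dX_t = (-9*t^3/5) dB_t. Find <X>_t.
<X>_t = 81*t^7/175

For an Itô process dX_t = a(t) dt + b(t) dB_t, the quadratic variation is <X>_t = int_0^t b(s)^2 ds (the drift term does not contribute). Here b(s) = -9*s^3/5, so
  b(s)^2 = 81*s^6/25.
Integrating from 0 to t:
  <X>_t = int_0^t (81*s^6/25) ds = 81*t^7/175.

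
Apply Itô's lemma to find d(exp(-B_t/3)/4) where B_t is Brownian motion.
d(exp(-B_t/3)/4) = (exp(-B_t/3)/72) dt + (-exp(-B_t/3)/12) dB_t

Itô's formula for f(B_t) gives d f(B_t) = f'(B_t) dB_t + (1/2) f''(B_t) dt. Compute derivatives of f(x) = exp(-x/3)/4:
  f'(x)  = -exp(-x/3)/12
  f''(x) = exp(-x/3)/36
Substitute x = B_t and multiply the f'' term by 1/2:
  drift     = (1/2) * (exp(-x/3)/36) evaluated at B_t = exp(-B_t/3)/72
  diffusion = (-exp(-x/3)/12) evaluated at B_t = -exp(-B_t/3)/12
Therefore d(exp(-B_t/3)/4) = (exp(-B_t/3)/72) dt + (-exp(-B_t/3)/12) dB_t.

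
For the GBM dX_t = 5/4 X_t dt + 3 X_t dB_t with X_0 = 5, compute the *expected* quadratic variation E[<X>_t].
E[<X>_t] = 450*exp(23*t/2)/23 - 450/23

<X>_t = int_0^t (3 * X_s)^2 ds. Taking expectation inside the integral: E[<X>_t] = 3^2 * int_0^t E[X_s^2] ds. For GBM, E[X_s^2] = x_0^2 * exp((2 mu + sigma^2) s). Integrating:
  E[<X>_t] = 3^2 * 5^2 * (exp((2*(5/4) + 3^2) t) - 1) / (2*(5/4) + 3^2)
           = 3^2 * 5^2 * (exp((23/2) t) - 1) / (23/2) = 450*exp(23*t/2)/23 - 450/23.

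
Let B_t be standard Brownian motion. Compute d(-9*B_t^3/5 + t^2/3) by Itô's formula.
d(-9*B_t^3/5 + t^2/3) = (-27*B_t/5 + 2*t/3) dt + (-27*B_t^2/5) dB_t

Itô's formula for f(t, x): d f(t, B_t) = (f_t + (1/2) f_xx) dt + f_x dB_t. Compute partials of f(t, x) = t^2/3 - 9*x^3/5:
  f_t(t,x)  = 2*t/3
  f_x(t,x)  = -27*x^2/5
  f_xx(t,x) = -54*x/5
Assemble drift = f_t + (1/2) f_xx = 2*t/3 - 27*x/5 and diffusion = f_x = -27*x^2/5. Substituting x = B_t:
  d(-9*B_t^3/5 + t^2/3) = (-27*B_t/5 + 2*t/3) dt + (-27*B_t^2/5) dB_t.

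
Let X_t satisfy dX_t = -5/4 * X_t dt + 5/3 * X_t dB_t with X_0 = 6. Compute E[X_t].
E[X_t] = 6*exp(-5*t/4)

For GBM dX = mu X dt + sigma X dB with X_0 = x_0, apply Itô to Y = log X: dY = (mu - sigma^2/2) dt + sigma dB, so Y_t = log(x_0) + (mu - sigma^2/2) t + sigma B_t and hence X_t = x_0 * exp((mu - sigma^2/2) t + sigma B_t).
With mu = -5/4, sigma = 5/3, x_0 = 6, this gives:
  X_t = 6 * exp((-95/36) * t + (5/3) * B_t).
Since sigma*B_t ~ Normal(0, sigma^2 t), E[exp(sigma*B_t)] = exp(sigma^2 t / 2); so E[X_t] = x_0 * exp((mu - sigma^2/2) t) * exp(sigma^2 t / 2) = x_0 * exp(mu t) = 6*exp(-5*t/4).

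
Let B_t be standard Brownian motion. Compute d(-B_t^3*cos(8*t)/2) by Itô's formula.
d(-B_t^3*cos(8*t)/2) = (B_t*(8*B_t^2*sin(8*t) - 3*cos(8*t))/2) dt + (-3*B_t^2*cos(8*t)/2) dB_t

Itô's formula for f(t, x): d f(t, B_t) = (f_t + (1/2) f_xx) dt + f_x dB_t. Compute partials of f(t, x) = -x^3*cos(8*t)/2:
  f_t(t,x)  = 4*x^3*sin(8*t)
  f_x(t,x)  = -3*x^2*cos(8*t)/2
  f_xx(t,x) = -3*x*cos(8*t)
Assemble drift = f_t + (1/2) f_xx = x*(8*x^2*sin(8*t) - 3*cos(8*t))/2 and diffusion = f_x = -3*x^2*cos(8*t)/2. Substituting x = B_t:
  d(-B_t^3*cos(8*t)/2) = (B_t*(8*B_t^2*sin(8*t) - 3*cos(8*t))/2) dt + (-3*B_t^2*cos(8*t)/2) dB_t.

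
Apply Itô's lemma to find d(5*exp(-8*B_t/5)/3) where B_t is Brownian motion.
d(5*exp(-8*B_t/5)/3) = (32*exp(-8*B_t/5)/15) dt + (-8*exp(-8*B_t/5)/3) dB_t

Itô's formula for f(B_t) gives d f(B_t) = f'(B_t) dB_t + (1/2) f''(B_t) dt. Compute derivatives of f(x) = 5*exp(-8*x/5)/3:
  f'(x)  = -8*exp(-8*x/5)/3
  f''(x) = 64*exp(-8*x/5)/15
Substitute x = B_t and multiply the f'' term by 1/2:
  drift     = (1/2) * (64*exp(-8*x/5)/15) evaluated at B_t = 32*exp(-8*B_t/5)/15
  diffusion = (-8*exp(-8*x/5)/3) evaluated at B_t = -8*exp(-8*B_t/5)/3
Therefore d(5*exp(-8*B_t/5)/3) = (32*exp(-8*B_t/5)/15) dt + (-8*exp(-8*B_t/5)/3) dB_t.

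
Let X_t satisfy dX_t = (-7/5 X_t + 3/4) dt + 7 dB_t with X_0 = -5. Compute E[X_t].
E[X_t] = 15/28 - 155*exp(-7*t/5)/28

Taking expectations and using E[dB_t] = 0, the mean m(t) = E[X_t] satisfies the ODE m'(t) = a m(t) + b with m(0) = x_0. With a = -7/5, b = 3/4, x_0 = -5, the solution is
  m(t) = x_0 * exp(a t) + (b/a) * (exp(a t) - 1)
       = (-5) * exp((-7/5) t) + ((3/4)/(-7/5)) * (exp((-7/5) t) - 1)
       = 15/28 - 155*exp(-7*t/5)/28.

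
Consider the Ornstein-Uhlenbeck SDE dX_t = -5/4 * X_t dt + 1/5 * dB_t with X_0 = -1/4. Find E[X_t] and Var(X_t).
E[X_t] = -exp(-5*t/4)/4; Var(X_t) = 2/125 - 2*exp(-5*t/2)/125

The OU SDE dX = -theta X dt + sigma dB admits the integrating factor exp(theta t): d(exp(theta t) X_t) = sigma exp(theta t) dB_t. Integrating from 0 to t:
  X_t = x_0 * exp(-theta t) + sigma * int_0^t exp(-theta (t-s)) dB_s.
The Itô integral has mean 0 and (by the Itô isometry) variance sigma^2 * int_0^t exp(-2 theta (t - s)) ds = sigma^2 * (1 - exp(-2 theta t)) / (2 theta).
With theta = 5/4, sigma = 1/5, x_0 = -1/4:
  E[X_t] = -1/4 * exp(-5/4 t) = -exp(-5*t/4)/4
  Var(X_t) = (1/5)^2 * (1 - exp(-2*5/4 t)) / (2 * 5/4) = 2/125 - 2*exp(-5*t/2)/125.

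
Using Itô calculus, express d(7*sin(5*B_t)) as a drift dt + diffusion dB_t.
d(7*sin(5*B_t)) = (-175*sin(5*B_t)/2) dt + (35*cos(5*B_t)) dB_t

Itô's formula for f(B_t) gives d f(B_t) = f'(B_t) dB_t + (1/2) f''(B_t) dt. Compute derivatives of f(x) = 7*sin(5*x):
  f'(x)  = 35*cos(5*x)
  f''(x) = -175*sin(5*x)
Substitute x = B_t and multiply the f'' term by 1/2:
  drift     = (1/2) * (-175*sin(5*x)) evaluated at B_t = -175*sin(5*B_t)/2
  diffusion = (35*cos(5*x)) evaluated at B_t = 35*cos(5*B_t)
Therefore d(7*sin(5*B_t)) = (-175*sin(5*B_t)/2) dt + (35*cos(5*B_t)) dB_t.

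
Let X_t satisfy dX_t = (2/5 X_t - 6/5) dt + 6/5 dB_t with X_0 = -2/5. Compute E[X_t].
E[X_t] = 3 - 17*exp(2*t/5)/5

Taking expectations and using E[dB_t] = 0, the mean m(t) = E[X_t] satisfies the ODE m'(t) = a m(t) + b with m(0) = x_0. With a = 2/5, b = -6/5, x_0 = -2/5, the solution is
  m(t) = x_0 * exp(a t) + (b/a) * (exp(a t) - 1)
       = (-2/5) * exp((2/5) t) + ((-6/5)/(2/5)) * (exp((2/5) t) - 1)
       = 3 - 17*exp(2*t/5)/5.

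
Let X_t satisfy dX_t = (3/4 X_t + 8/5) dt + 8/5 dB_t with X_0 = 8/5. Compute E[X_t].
E[X_t] = 56*exp(3*t/4)/15 - 32/15

Taking expectations and using E[dB_t] = 0, the mean m(t) = E[X_t] satisfies the ODE m'(t) = a m(t) + b with m(0) = x_0. With a = 3/4, b = 8/5, x_0 = 8/5, the solution is
  m(t) = x_0 * exp(a t) + (b/a) * (exp(a t) - 1)
       = (8/5) * exp((3/4) t) + ((8/5)/(3/4)) * (exp((3/4) t) - 1)
       = 56*exp(3*t/4)/15 - 32/15.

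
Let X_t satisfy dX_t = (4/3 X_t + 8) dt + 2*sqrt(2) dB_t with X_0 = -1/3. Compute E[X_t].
E[X_t] = 17*exp(4*t/3)/3 - 6

Taking expectations and using E[dB_t] = 0, the mean m(t) = E[X_t] satisfies the ODE m'(t) = a m(t) + b with m(0) = x_0. With a = 4/3, b = 8, x_0 = -1/3, the solution is
  m(t) = x_0 * exp(a t) + (b/a) * (exp(a t) - 1)
       = (-1/3) * exp((4/3) t) + (8/(4/3)) * (exp((4/3) t) - 1)
       = 17*exp(4*t/3)/3 - 6.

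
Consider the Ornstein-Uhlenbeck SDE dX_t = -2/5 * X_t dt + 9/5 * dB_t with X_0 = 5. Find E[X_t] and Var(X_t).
E[X_t] = 5*exp(-2*t/5); Var(X_t) = 81/20 - 81*exp(-4*t/5)/20

The OU SDE dX = -theta X dt + sigma dB admits the integrating factor exp(theta t): d(exp(theta t) X_t) = sigma exp(theta t) dB_t. Integrating from 0 to t:
  X_t = x_0 * exp(-theta t) + sigma * int_0^t exp(-theta (t-s)) dB_s.
The Itô integral has mean 0 and (by the Itô isometry) variance sigma^2 * int_0^t exp(-2 theta (t - s)) ds = sigma^2 * (1 - exp(-2 theta t)) / (2 theta).
With theta = 2/5, sigma = 9/5, x_0 = 5:
  E[X_t] = 5 * exp(-2/5 t) = 5*exp(-2*t/5)
  Var(X_t) = (9/5)^2 * (1 - exp(-2*2/5 t)) / (2 * 2/5) = 81/20 - 81*exp(-4*t/5)/20.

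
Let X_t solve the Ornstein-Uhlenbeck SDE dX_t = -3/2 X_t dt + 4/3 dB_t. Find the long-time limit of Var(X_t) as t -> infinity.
lim Var(X_t) = 16/27

The OU SDE dX = -theta X dt + sigma dB admits the integrating factor exp(theta t): d(exp(theta t) X_t) = sigma exp(theta t) dB_t. Integrating from 0 to t gives X_t = x_0 * exp(-theta t) + sigma * int_0^t exp(-theta (t-s)) dB_s for any initial x_0. The Itô integral has variance (by the Itô isometry) sigma^2 * int_0^t exp(-2 theta (t - s)) ds = sigma^2 * (1 - exp(-2 theta t)) / (2 theta), independent of x_0.
With theta = 3/2, sigma = 4/3:
  Var(X_t) = (4/3)^2 * (1 - exp(-2*3/2 t)) / (2 * 3/2) = 16/27 - 16*exp(-3*t)/27.
As t -> infinity, exp(-2*3/2 t) -> 0, so the stationary variance is sigma^2 / (2 theta) = 16/27.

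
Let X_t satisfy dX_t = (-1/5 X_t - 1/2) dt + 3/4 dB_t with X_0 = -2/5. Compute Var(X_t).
Var(X_t) = 45/32 - 45*exp(-2*t/5)/32

The variance V(t) = Var(X_t) satisfies V'(t) = 2 a V(t) + c^2 with V(0) = 0 (drift coefficient is linear in X, diffusion is constant). With a = -1/5, c = 3/4, the solution is
  V(t) = (c^2 / (2 a)) * (exp(2 a t) - 1)
       = ((3/4)^2 / (2*(-1/5))) * (exp((-2/5) t) - 1)
       = 45/32 - 45*exp(-2*t/5)/32.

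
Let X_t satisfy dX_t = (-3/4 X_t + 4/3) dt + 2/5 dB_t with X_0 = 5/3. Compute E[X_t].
E[X_t] = 16/9 - exp(-3*t/4)/9

Taking expectations and using E[dB_t] = 0, the mean m(t) = E[X_t] satisfies the ODE m'(t) = a m(t) + b with m(0) = x_0. With a = -3/4, b = 4/3, x_0 = 5/3, the solution is
  m(t) = x_0 * exp(a t) + (b/a) * (exp(a t) - 1)
       = (5/3) * exp((-3/4) t) + ((4/3)/(-3/4)) * (exp((-3/4) t) - 1)
       = 16/9 - exp(-3*t/4)/9.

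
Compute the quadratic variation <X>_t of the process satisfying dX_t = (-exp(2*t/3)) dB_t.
<X>_t = 3*exp(4*t/3)/4 - 3/4

For an Itô process dX_t = a(t) dt + b(t) dB_t, the quadratic variation is <X>_t = int_0^t b(s)^2 ds (the drift term does not contribute). Here b(s) = -exp(2*s/3), so
  b(s)^2 = exp(4*s/3).
Integrating from 0 to t:
  <X>_t = int_0^t (exp(4*s/3)) ds = 3*exp(4*t/3)/4 - 3/4.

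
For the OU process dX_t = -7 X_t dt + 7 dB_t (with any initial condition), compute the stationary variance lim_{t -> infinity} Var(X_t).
lim Var(X_t) = 7/2

The OU SDE dX = -theta X dt + sigma dB admits the integrating factor exp(theta t): d(exp(theta t) X_t) = sigma exp(theta t) dB_t. Integrating from 0 to t gives X_t = x_0 * exp(-theta t) + sigma * int_0^t exp(-theta (t-s)) dB_s for any initial x_0. The Itô integral has variance (by the Itô isometry) sigma^2 * int_0^t exp(-2 theta (t - s)) ds = sigma^2 * (1 - exp(-2 theta t)) / (2 theta), independent of x_0.
With theta = 7, sigma = 7:
  Var(X_t) = (7)^2 * (1 - exp(-2*7 t)) / (2 * 7) = 7/2 - 7*exp(-14*t)/2.
As t -> infinity, exp(-2*7 t) -> 0, so the stationary variance is sigma^2 / (2 theta) = 7/2.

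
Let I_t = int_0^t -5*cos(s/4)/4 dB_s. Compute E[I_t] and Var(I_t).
E[I_t] = 0; Var(I_t) = 25*t/32 + 25*sin(t/2)/16

The Itô integral of a deterministic integrand f(s) has mean 0 because each increment f(s) * (B_{s+ds} - B_s) has mean 0. By the Itô isometry:
  Var( int_0^t f(s) dB_s ) = E[ (int_0^t f(s) dB_s)^2 ] = int_0^t f(s)^2 ds.
Here f(s) = -5*cos(s/4)/4, so f(s)^2 = 25*cos(s/4)^2/16. Integrate:
  int_0^t (25*cos(s/4)^2/16) ds = 25*t/32 + 25*sin(t/2)/16.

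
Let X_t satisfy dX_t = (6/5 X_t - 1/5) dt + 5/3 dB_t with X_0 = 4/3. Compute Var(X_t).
Var(X_t) = 125*exp(12*t/5)/108 - 125/108

The variance V(t) = Var(X_t) satisfies V'(t) = 2 a V(t) + c^2 with V(0) = 0 (drift coefficient is linear in X, diffusion is constant). With a = 6/5, c = 5/3, the solution is
  V(t) = (c^2 / (2 a)) * (exp(2 a t) - 1)
       = ((5/3)^2 / (2*(6/5))) * (exp((12/5) t) - 1)
       = 125*exp(12*t/5)/108 - 125/108.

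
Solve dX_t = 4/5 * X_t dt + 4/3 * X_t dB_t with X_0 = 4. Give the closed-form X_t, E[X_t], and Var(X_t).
X_t = 4 * exp((-4/45) t + (4/3) B_t); E[X_t] = 4*exp(4*t/5); Var(X_t) = 16*(exp(16*t/9) - 1)*exp(8*t/5)

For GBM dX = mu X dt + sigma X dB with X_0 = x_0, apply Itô to Y = log X: dY = (mu - sigma^2/2) dt + sigma dB, so Y_t = log(x_0) + (mu - sigma^2/2) t + sigma B_t and hence X_t = x_0 * exp((mu - sigma^2/2) t + sigma B_t).
With mu = 4/5, sigma = 4/3, x_0 = 4, this gives:
  X_t = 4 * exp((-4/45) * t + (4/3) * B_t).
Since sigma*B_t ~ Normal(0, sigma^2 t), E[exp(sigma*B_t)] = exp(sigma^2 t / 2); so E[X_t] = x_0 * exp((mu - sigma^2/2) t) * exp(sigma^2 t / 2) = x_0 * exp(mu t) = 4*exp(4*t/5).
Var(X_t) = E[X_t^2] - (E[X_t])^2 = x_0^2 * exp(2 mu t) * (exp(sigma^2 t) - 1) = 16*(exp(16*t/9) - 1)*exp(8*t/5).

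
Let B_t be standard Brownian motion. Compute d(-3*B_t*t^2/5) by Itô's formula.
d(-3*B_t*t^2/5) = (-6*B_t*t/5) dt + (-3*t^2/5) dB_t

Itô's formula for f(t, x): d f(t, B_t) = (f_t + (1/2) f_xx) dt + f_x dB_t. Compute partials of f(t, x) = -3*t^2*x/5:
  f_t(t,x)  = -6*t*x/5
  f_x(t,x)  = -3*t^2/5
  f_xx(t,x) = 0
Assemble drift = f_t + (1/2) f_xx = -6*t*x/5 and diffusion = f_x = -3*t^2/5. Substituting x = B_t:
  d(-3*B_t*t^2/5) = (-6*B_t*t/5) dt + (-3*t^2/5) dB_t.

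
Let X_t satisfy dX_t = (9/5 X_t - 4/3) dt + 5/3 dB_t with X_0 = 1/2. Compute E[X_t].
E[X_t] = 20/27 - 13*exp(9*t/5)/54

Taking expectations and using E[dB_t] = 0, the mean m(t) = E[X_t] satisfies the ODE m'(t) = a m(t) + b with m(0) = x_0. With a = 9/5, b = -4/3, x_0 = 1/2, the solution is
  m(t) = x_0 * exp(a t) + (b/a) * (exp(a t) - 1)
       = (1/2) * exp((9/5) t) + ((-4/3)/(9/5)) * (exp((9/5) t) - 1)
       = 20/27 - 13*exp(9*t/5)/54.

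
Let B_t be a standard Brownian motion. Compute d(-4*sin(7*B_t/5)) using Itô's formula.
d(-4*sin(7*B_t/5)) = (98*sin(7*B_t/5)/25) dt + (-28*cos(7*B_t/5)/5) dB_t

Itô's formula for f(B_t) gives d f(B_t) = f'(B_t) dB_t + (1/2) f''(B_t) dt. Compute derivatives of f(x) = -4*sin(7*x/5):
  f'(x)  = -28*cos(7*x/5)/5
  f''(x) = 196*sin(7*x/5)/25
Substitute x = B_t and multiply the f'' term by 1/2:
  drift     = (1/2) * (196*sin(7*x/5)/25) evaluated at B_t = 98*sin(7*B_t/5)/25
  diffusion = (-28*cos(7*x/5)/5) evaluated at B_t = -28*cos(7*B_t/5)/5
Therefore d(-4*sin(7*B_t/5)) = (98*sin(7*B_t/5)/25) dt + (-28*cos(7*B_t/5)/5) dB_t.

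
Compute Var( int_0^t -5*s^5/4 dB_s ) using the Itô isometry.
Var = 25*t^11/176

The Itô integral of a deterministic integrand f(s) has mean 0 because each increment f(s) * (B_{s+ds} - B_s) has mean 0. By the Itô isometry:
  Var( int_0^t f(s) dB_s ) = E[ (int_0^t f(s) dB_s)^2 ] = int_0^t f(s)^2 ds.
Here f(s) = -5*s^5/4, so f(s)^2 = 25*s^10/16. Integrate:
  int_0^t (25*s^10/16) ds = 25*t^11/176.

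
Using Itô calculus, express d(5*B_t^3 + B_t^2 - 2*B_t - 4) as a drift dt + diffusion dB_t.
d(5*B_t^3 + B_t^2 - 2*B_t - 4) = (15*B_t + 1) dt + (15*B_t^2 + 2*B_t - 2) dB_t

Itô's formula for f(B_t) gives d f(B_t) = f'(B_t) dB_t + (1/2) f''(B_t) dt. Compute derivatives of f(x) = 5*x^3 + x^2 - 2*x - 4:
  f'(x)  = 15*x^2 + 2*x - 2
  f''(x) = 30*x + 2
Substitute x = B_t and multiply the f'' term by 1/2:
  drift     = (1/2) * (30*x + 2) evaluated at B_t = 15*B_t + 1
  diffusion = (15*x^2 + 2*x - 2) evaluated at B_t = 15*B_t^2 + 2*B_t - 2
Therefore d(5*B_t^3 + B_t^2 - 2*B_t - 4) = (15*B_t + 1) dt + (15*B_t^2 + 2*B_t - 2) dB_t.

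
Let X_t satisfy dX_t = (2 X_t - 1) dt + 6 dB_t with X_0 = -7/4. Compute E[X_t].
E[X_t] = 1/2 - 9*exp(2*t)/4

Taking expectations and using E[dB_t] = 0, the mean m(t) = E[X_t] satisfies the ODE m'(t) = a m(t) + b with m(0) = x_0. With a = 2, b = -1, x_0 = -7/4, the solution is
  m(t) = x_0 * exp(a t) + (b/a) * (exp(a t) - 1)
       = (-7/4) * exp(2 t) + ((-1)/2) * (exp(2 t) - 1)
       = 1/2 - 9*exp(2*t)/4.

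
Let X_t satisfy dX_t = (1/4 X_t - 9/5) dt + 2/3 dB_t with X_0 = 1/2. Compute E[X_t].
E[X_t] = 36/5 - 67*exp(t/4)/10

Taking expectations and using E[dB_t] = 0, the mean m(t) = E[X_t] satisfies the ODE m'(t) = a m(t) + b with m(0) = x_0. With a = 1/4, b = -9/5, x_0 = 1/2, the solution is
  m(t) = x_0 * exp(a t) + (b/a) * (exp(a t) - 1)
       = (1/2) * exp((1/4) t) + ((-9/5)/(1/4)) * (exp((1/4) t) - 1)
       = 36/5 - 67*exp(t/4)/10.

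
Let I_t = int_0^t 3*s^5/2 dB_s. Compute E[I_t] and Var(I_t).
E[I_t] = 0; Var(I_t) = 9*t^11/44

The Itô integral of a deterministic integrand f(s) has mean 0 because each increment f(s) * (B_{s+ds} - B_s) has mean 0. By the Itô isometry:
  Var( int_0^t f(s) dB_s ) = E[ (int_0^t f(s) dB_s)^2 ] = int_0^t f(s)^2 ds.
Here f(s) = 3*s^5/2, so f(s)^2 = 9*s^10/4. Integrate:
  int_0^t (9*s^10/4) ds = 9*t^11/44.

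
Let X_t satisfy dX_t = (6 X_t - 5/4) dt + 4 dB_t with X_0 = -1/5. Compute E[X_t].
E[X_t] = 5/24 - 49*exp(6*t)/120

Taking expectations and using E[dB_t] = 0, the mean m(t) = E[X_t] satisfies the ODE m'(t) = a m(t) + b with m(0) = x_0. With a = 6, b = -5/4, x_0 = -1/5, the solution is
  m(t) = x_0 * exp(a t) + (b/a) * (exp(a t) - 1)
       = (-1/5) * exp(6 t) + ((-5/4)/6) * (exp(6 t) - 1)
       = 5/24 - 49*exp(6*t)/120.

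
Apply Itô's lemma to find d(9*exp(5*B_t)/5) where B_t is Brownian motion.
d(9*exp(5*B_t)/5) = (45*exp(5*B_t)/2) dt + (9*exp(5*B_t)) dB_t

Itô's formula for f(B_t) gives d f(B_t) = f'(B_t) dB_t + (1/2) f''(B_t) dt. Compute derivatives of f(x) = 9*exp(5*x)/5:
  f'(x)  = 9*exp(5*x)
  f''(x) = 45*exp(5*x)
Substitute x = B_t and multiply the f'' term by 1/2:
  drift     = (1/2) * (45*exp(5*x)) evaluated at B_t = 45*exp(5*B_t)/2
  diffusion = (9*exp(5*x)) evaluated at B_t = 9*exp(5*B_t)
Therefore d(9*exp(5*B_t)/5) = (45*exp(5*B_t)/2) dt + (9*exp(5*B_t)) dB_t.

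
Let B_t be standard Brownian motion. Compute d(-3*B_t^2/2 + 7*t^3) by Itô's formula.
d(-3*B_t^2/2 + 7*t^3) = (21*t^2 - 3/2) dt + (-3*B_t) dB_t

Itô's formula for f(t, x): d f(t, B_t) = (f_t + (1/2) f_xx) dt + f_x dB_t. Compute partials of f(t, x) = 7*t^3 - 3*x^2/2:
  f_t(t,x)  = 21*t^2
  f_x(t,x)  = -3*x
  f_xx(t,x) = -3
Assemble drift = f_t + (1/2) f_xx = 21*t^2 - 3/2 and diffusion = f_x = -3*x. Substituting x = B_t:
  d(-3*B_t^2/2 + 7*t^3) = (21*t^2 - 3/2) dt + (-3*B_t) dB_t.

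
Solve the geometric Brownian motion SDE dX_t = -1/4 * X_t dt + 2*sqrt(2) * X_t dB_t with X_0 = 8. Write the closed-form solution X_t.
X_t = 8 * exp((-17/4) * t + (2*sqrt(2)) * B_t)

For GBM dX = mu X dt + sigma X dB with X_0 = x_0, apply Itô to Y = log X: dY = (mu - sigma^2/2) dt + sigma dB, so Y_t = log(x_0) + (mu - sigma^2/2) t + sigma B_t and hence X_t = x_0 * exp((mu - sigma^2/2) t + sigma B_t).
With mu = -1/4, sigma = 2*sqrt(2), x_0 = 8, this gives:
  X_t = 8 * exp((-17/4) * t + (2*sqrt(2)) * B_t).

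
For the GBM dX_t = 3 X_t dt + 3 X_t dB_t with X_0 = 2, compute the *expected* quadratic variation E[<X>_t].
E[<X>_t] = 12*exp(15*t)/5 - 12/5

<X>_t = int_0^t (3 * X_s)^2 ds. Taking expectation inside the integral: E[<X>_t] = 3^2 * int_0^t E[X_s^2] ds. For GBM, E[X_s^2] = x_0^2 * exp((2 mu + sigma^2) s). Integrating:
  E[<X>_t] = 3^2 * 2^2 * (exp((2*3 + 3^2) t) - 1) / (2*3 + 3^2)
           = 3^2 * 2^2 * (exp(15 t) - 1) / 15 = 12*exp(15*t)/5 - 12/5.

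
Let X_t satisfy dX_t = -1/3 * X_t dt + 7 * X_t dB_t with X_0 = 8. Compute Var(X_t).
Var(X_t) = (64*exp(49*t) - 64)*exp(-2*t/3)

For GBM dX = mu X dt + sigma X dB with X_0 = x_0, apply Itô to Y = log X: dY = (mu - sigma^2/2) dt + sigma dB, so Y_t = log(x_0) + (mu - sigma^2/2) t + sigma B_t and hence X_t = x_0 * exp((mu - sigma^2/2) t + sigma B_t).
With mu = -1/3, sigma = 7, x_0 = 8, this gives:
  X_t = 8 * exp((-149/6) * t + (7) * B_t).
Since sigma*B_t ~ Normal(0, sigma^2 t), E[exp(sigma*B_t)] = exp(sigma^2 t / 2); so E[X_t] = x_0 * exp((mu - sigma^2/2) t) * exp(sigma^2 t / 2) = x_0 * exp(mu t) = 8*exp(-t/3).
Var(X_t) = E[X_t^2] - (E[X_t])^2 = x_0^2 * exp(2 mu t) * (exp(sigma^2 t) - 1) = (64*exp(49*t) - 64)*exp(-2*t/3).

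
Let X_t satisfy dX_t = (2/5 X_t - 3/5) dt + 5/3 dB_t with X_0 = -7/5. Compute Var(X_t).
Var(X_t) = 125*exp(4*t/5)/36 - 125/36

The variance V(t) = Var(X_t) satisfies V'(t) = 2 a V(t) + c^2 with V(0) = 0 (drift coefficient is linear in X, diffusion is constant). With a = 2/5, c = 5/3, the solution is
  V(t) = (c^2 / (2 a)) * (exp(2 a t) - 1)
       = ((5/3)^2 / (2*(2/5))) * (exp((4/5) t) - 1)
       = 125*exp(4*t/5)/36 - 125/36.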